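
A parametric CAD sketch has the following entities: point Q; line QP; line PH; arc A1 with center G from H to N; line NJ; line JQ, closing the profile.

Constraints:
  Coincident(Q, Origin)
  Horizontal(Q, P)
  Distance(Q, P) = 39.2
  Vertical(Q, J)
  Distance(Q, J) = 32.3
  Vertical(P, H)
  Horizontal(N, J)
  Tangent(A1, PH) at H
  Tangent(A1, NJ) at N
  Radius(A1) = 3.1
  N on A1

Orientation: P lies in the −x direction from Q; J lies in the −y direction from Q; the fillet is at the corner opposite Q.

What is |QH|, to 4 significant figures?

48.88

Q is at the origin; QP is horizontal with |QP| = 39.2 and P on the −x side, so P = (-39.20, 0.000). QJ is vertical with |QJ| = 32.3 and J on the −y side, so J = (0.000, -32.30). The virtual corner opposite Q is at (-39.20, -32.30). Since A1 is tangent to PH there, GH ⟂ PH and A1 meets NJ tangentially, so GN is at right angles to NJ, with radius 3.1, so the center G sits 3.1 in from both sides at G = (-36.10, -29.20). That places the tangent points at H = (-39.20, -29.20) on PH and N = (-36.10, -32.30) on NJ. Then |QH| = |H − Q| = 48.88.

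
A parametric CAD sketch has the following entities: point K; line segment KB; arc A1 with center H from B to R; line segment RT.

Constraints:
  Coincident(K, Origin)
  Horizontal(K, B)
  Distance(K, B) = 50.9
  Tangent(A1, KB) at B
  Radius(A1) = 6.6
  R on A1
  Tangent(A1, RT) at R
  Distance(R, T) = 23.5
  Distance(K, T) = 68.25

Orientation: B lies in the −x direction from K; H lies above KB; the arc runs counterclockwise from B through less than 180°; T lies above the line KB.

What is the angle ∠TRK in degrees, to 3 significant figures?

147°

K is at the origin; KB is horizontal with |KB| = 50.9 and B on the −x side, so B = (-50.9, 0.00). The tangent condition forces HB to be normal to KB, so H = B + (0, 6.6) = (-50.9, 6.60). Since HR ⟂ RT (tangency), |HT| = √(6.6² + 23.5²) = 24.4 regardless of where R sits on A1. So T lies on both circle(K, 68.25) and circle(H, 24.4); the above-KB intersection is T = (-62.1, 28.3). R is the foot of the tangent from T: R = (-46.1, 11.1).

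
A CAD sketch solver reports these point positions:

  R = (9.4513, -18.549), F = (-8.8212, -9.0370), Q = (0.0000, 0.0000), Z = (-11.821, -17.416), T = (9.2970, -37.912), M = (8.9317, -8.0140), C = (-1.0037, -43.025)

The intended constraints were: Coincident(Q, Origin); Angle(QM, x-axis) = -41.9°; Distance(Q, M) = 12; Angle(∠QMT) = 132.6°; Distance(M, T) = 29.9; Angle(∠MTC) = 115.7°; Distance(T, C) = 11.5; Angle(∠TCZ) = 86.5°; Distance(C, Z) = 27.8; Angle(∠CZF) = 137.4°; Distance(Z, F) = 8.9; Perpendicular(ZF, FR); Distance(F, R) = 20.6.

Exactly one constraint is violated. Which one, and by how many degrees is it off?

Perpendicular(ZF, FR) — off by 7.80°.

Q = (0.00, 0.00) ✓; QM at -41.90° ✓; |QM| = 12.00 ✓; ∠QMT = 132.6° ✓; |MT| = 29.90 ✓; ∠MTC = 115.7° ✓; |TC| = 11.50 ✓; ∠TCZ = 86.50° ✓; |CZ| = 27.80 ✓; ∠CZF = 137.4° ✓; |ZF| = 8.900 ✓; ∠(ZF, FR) = 97.80° ✗; |FR| = 20.60 ✓.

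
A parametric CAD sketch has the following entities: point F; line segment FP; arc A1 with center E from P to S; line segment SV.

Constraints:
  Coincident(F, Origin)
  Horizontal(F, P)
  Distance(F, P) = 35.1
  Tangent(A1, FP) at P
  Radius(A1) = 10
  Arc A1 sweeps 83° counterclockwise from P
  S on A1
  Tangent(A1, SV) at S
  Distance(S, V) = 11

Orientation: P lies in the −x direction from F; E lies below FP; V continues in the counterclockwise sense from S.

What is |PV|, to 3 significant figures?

22.7

F is at the origin; F and P share the same y with |FP| = 35.1 and P on the −x side, so P = (-35.1, 0.00). A1 meets FP tangentially, so EP is at right angles to FP, so E = P + (0, -10) = (-35.1, -10.0). On A1, P sits at bearing 90° from E; an 83° counterclockwise sweep puts S at bearing 173°, so S = E + 10.0·(cos 173°, sin 173°) = (-45.0, -8.78). A1 meets SV tangentially, so ES is at right angles to SV, so SV runs along (−sin 173°, cos 173°); with |SV| = 11.0, V = (-46.4, -19.7). Then |PV| = |V − P| = 22.7.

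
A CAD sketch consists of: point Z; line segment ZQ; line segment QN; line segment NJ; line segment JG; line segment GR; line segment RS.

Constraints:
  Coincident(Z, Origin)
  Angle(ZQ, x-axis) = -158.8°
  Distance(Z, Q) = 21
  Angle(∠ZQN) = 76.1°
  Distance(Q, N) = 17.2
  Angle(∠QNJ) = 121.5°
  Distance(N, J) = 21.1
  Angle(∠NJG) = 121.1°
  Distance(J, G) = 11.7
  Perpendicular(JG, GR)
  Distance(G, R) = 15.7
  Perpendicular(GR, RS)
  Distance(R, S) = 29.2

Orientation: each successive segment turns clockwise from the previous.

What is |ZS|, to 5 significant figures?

30.528

Z is at the origin; ZQ runs at -158.8° with length 21.0, so Q = (-19.579, -7.5941). ∠ZQN = 76.1° gives QN at 97.300° from the x-axis; with |QN| = 17.2, N = (-21.764, 9.4665). ∠QNJ = 121.5° gives NJ at 38.800° from the x-axis; with |NJ| = 21.1, J = (-5.3203, 22.688). ∠NJG = 121.1° gives JG at -20.100° from the x-axis; with |JG| = 11.7, G = (5.6671, 18.667). JG ⟂ GR, so GR runs at -110.10°; with |GR| = 15.7, R = (0.27167, 3.9232). The perpendicularity gives RS at right angles to GR, so RS runs at 159.90°; with |RS| = 29.2, S = (-27.150, 13.958). Then |ZS| = |S − Z| = 30.528.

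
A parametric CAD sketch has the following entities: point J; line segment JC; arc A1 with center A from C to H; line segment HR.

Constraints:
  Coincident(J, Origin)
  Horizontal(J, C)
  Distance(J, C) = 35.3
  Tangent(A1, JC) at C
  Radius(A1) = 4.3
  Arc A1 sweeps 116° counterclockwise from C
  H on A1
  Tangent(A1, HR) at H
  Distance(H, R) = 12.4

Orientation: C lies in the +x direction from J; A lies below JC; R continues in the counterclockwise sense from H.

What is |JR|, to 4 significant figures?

40.74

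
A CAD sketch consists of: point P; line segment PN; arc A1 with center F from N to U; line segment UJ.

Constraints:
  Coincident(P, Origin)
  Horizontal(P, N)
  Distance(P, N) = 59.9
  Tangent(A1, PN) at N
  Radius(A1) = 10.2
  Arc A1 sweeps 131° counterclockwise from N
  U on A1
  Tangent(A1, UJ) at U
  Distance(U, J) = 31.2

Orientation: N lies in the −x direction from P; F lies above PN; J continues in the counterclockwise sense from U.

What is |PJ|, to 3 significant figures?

83.2

On A1, N sits at bearing -90° from F; a 131° counterclockwise sweep puts U at bearing 41°, so U = F + 10.2·(cos 41°, sin 41°) = (-52.2, 16.9). Since A1 is tangent to UJ there, FU ⟂ UJ, so UJ runs along (−sin 41°, cos 41°); with |UJ| = 31.2, J = (-72.7, 40.4). Then |PJ| = |J − P| = 83.2.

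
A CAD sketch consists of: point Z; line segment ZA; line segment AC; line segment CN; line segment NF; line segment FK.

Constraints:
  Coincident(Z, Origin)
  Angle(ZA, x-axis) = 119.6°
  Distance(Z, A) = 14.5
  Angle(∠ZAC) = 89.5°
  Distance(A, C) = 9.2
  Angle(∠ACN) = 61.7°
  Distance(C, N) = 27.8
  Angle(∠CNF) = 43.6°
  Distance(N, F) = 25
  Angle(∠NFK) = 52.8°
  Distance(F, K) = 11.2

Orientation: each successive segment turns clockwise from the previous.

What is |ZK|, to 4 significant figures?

9.964

Z is at the origin; ZA runs at 119.6° with length 14.5, so A = (-7.162, 12.61). ∠ZAC = 89.5° gives AC at 29.10° from the x-axis; with |AC| = 9.2, C = (0.8765, 17.08). ∠ACN = 61.7° gives CN at -89.20° from the x-axis; with |CN| = 27.8, N = (1.265, -10.72). ∠CNF = 43.6° gives NF at 134.4° from the x-axis; with |NF| = 25.0, F = (-16.23, 7.146). ∠NFK = 52.8° gives FK at 7.200° from the x-axis; with |FK| = 11.2, K = (-5.115, 8.550). Then |ZK| = |K − Z| = 9.964.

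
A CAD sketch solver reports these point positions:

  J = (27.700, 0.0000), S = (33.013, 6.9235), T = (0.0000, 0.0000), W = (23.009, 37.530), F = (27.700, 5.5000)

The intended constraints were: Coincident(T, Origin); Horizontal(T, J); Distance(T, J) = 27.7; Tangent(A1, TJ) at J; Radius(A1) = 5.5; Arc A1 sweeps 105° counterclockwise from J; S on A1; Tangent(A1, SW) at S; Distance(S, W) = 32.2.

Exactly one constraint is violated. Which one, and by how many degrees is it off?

Tangent(A1, SW) at S — off by 3.10°.

T = (0.00, 0.00) ✓; T.y = 0.00, J.y = 0.00 ✓; |TJ| = 27.70 ✓; ∠(FJ, JT) = 90.00° ✓; |FJ| = 5.500 ✓; bearing(F→S) − bearing(F→J) = 105.0° ✓; |FS| = 5.500 ✓; ∠(FS, SW) = 86.90° ✗; |SW| = 32.20 ✓.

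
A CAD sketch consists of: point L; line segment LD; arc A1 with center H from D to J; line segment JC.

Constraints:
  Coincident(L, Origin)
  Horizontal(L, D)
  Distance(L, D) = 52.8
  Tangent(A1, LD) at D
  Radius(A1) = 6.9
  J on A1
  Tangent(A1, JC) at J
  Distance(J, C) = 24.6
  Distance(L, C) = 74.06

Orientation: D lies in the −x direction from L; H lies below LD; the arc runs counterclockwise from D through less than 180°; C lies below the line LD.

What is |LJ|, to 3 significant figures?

59.2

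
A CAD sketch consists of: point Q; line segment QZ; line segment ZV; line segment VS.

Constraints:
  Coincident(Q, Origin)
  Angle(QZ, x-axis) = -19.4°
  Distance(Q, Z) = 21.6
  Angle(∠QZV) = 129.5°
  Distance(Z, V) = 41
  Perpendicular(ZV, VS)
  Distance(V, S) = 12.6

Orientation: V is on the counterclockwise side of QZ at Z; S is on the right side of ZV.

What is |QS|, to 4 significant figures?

62.07

Q is at the origin; QZ runs at -19.4° with length 21.6, so Z = 21.6·(cos -19.4°, sin -19.4°) = (20.37, -7.175). ∠QZV = 129.5°, so ZV runs at -19.4° + (180° − 129.5°) = 31.10° from the x-axis; with |ZV| = 41.0, V = Z + 41.0·(cos 31.10°, sin 31.10°) = (55.48, 14.00). The perpendicularity gives VS at right angles to ZV; with |VS| = 12.6 on the right of ZV, S = V + 12.6·(0.5165, -0.8563) = (61.99, 3.214). Then |QS| = |S − Q| = 62.07.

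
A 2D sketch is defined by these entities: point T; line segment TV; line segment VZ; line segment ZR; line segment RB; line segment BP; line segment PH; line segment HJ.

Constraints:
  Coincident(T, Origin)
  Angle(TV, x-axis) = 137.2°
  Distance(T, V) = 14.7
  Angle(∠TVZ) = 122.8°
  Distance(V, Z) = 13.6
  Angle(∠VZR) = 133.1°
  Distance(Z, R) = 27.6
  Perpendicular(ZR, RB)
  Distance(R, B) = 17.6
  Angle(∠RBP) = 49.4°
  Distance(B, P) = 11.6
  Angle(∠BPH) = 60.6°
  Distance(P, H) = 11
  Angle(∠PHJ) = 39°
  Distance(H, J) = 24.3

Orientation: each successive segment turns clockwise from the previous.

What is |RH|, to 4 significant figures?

6.472

∠RBP = 49.4° gives BP at 172.5° from the x-axis; with |BP| = 11.6, P = (12.81, 25.22). ∠BPH = 60.6° gives PH at 53.10° from the x-axis; with |PH| = 11.0, H = (19.41, 34.02). Then |RH| = |H − R| = 6.472.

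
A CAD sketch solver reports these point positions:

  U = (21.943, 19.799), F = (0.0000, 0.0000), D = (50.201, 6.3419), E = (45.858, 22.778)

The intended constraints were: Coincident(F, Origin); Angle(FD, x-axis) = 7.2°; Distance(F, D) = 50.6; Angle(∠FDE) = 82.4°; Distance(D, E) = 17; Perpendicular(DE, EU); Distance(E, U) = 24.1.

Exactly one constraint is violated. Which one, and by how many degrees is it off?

Perpendicular(DE, EU) — off by 7.70°.

F = (0.00, 0.00) ✓; FD at 7.200° ✓; |FD| = 50.60 ✓; ∠FDE = 82.40° ✓; |DE| = 17.00 ✓; ∠(DE, EU) = 82.30° ✗; |EU| = 24.10 ✓.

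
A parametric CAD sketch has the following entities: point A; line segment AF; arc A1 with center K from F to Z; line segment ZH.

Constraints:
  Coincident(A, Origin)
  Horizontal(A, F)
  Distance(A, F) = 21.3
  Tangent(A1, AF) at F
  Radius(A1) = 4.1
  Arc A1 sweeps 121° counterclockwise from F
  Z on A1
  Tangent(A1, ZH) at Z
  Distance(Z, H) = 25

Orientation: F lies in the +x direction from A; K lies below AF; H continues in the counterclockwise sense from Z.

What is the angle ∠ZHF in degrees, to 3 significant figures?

12.3°

On A1, F sits at bearing 90° from K; a 121° counterclockwise sweep puts Z at bearing 211°, so Z = K + 4.1·(cos 211°, sin 211°) = (17.8, -6.21). Since A1 is tangent to ZH there, KZ ⟂ ZH, so ZH runs along (−sin 211°, cos 211°); with |ZH| = 25.0, H = (30.7, -27.6). Then cos ∠ZHF = HZ·HF / (|HZ||HF|), giving 12.3°.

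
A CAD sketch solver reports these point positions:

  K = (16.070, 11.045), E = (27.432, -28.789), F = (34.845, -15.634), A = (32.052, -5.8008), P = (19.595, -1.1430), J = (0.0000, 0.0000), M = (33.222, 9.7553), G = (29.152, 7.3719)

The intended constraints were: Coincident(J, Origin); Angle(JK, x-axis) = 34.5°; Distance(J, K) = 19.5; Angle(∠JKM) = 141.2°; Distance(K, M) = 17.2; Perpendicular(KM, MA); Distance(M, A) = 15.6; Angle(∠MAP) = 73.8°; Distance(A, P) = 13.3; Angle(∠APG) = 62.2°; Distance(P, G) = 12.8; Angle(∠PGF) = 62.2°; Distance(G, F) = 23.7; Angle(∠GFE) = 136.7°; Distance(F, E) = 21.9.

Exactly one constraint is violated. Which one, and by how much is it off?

Distance(F, E) = 21.9 — off by 6.80.

J = (0.00, 0.00) ✓; JK at 34.50° ✓; |JK| = 19.50 ✓; ∠JKM = 141.2° ✓; |KM| = 17.20 ✓; ∠(KM, MA) = 90.00° ✓; |MA| = 15.60 ✓; ∠MAP = 73.80° ✓; |AP| = 13.30 ✓; ∠APG = 62.20° ✓; |PG| = 12.80 ✓; ∠PGF = 62.20° ✓; |GF| = 23.70 ✓; ∠GFE = 136.7° ✓; |FE| = 15.10 ✗.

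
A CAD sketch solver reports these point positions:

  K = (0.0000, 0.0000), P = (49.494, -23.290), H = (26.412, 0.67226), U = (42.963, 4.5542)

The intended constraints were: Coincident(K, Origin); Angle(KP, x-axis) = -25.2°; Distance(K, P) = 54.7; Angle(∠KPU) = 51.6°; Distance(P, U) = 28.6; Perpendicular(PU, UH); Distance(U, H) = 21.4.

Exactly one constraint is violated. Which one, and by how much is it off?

Distance(U, H) = 21.4 — off by 4.40.

K = (0.00, 0.00) ✓; KP at -25.20° ✓; |KP| = 54.70 ✓; ∠KPU = 51.60° ✓; |PU| = 28.60 ✓; ∠(PU, UH) = 90.00° ✓; |UH| = 17.00 ✗.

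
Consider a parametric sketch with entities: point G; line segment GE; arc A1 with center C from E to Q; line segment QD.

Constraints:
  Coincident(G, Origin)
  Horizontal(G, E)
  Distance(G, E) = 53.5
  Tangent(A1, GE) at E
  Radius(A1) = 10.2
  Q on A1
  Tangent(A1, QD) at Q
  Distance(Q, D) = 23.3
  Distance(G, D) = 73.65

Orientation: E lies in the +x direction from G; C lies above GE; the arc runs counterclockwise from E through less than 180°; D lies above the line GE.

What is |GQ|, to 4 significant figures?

64.28

Checks: |GE| = 53.50 ✓; |CQ| = 10.20 ✓; ∠(CQ, QD) = 90.00° ✓; |QD| = 23.30 ✓; |GD| = 73.65 ✓.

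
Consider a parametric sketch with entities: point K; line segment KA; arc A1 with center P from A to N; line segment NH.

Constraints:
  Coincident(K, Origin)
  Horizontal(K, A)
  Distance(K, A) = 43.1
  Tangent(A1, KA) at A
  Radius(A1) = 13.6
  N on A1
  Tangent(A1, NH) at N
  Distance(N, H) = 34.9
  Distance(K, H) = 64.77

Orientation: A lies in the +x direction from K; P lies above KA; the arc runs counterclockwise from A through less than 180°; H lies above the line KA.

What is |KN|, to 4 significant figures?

58.68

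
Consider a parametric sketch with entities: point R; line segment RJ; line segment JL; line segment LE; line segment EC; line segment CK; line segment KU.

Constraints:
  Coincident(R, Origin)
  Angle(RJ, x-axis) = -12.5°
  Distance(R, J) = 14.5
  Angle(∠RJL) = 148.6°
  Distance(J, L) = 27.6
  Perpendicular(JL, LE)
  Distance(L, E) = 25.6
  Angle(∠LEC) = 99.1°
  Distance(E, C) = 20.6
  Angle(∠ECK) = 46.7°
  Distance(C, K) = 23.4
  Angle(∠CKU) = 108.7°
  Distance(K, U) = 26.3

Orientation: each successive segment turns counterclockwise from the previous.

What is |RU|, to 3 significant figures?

58.8

R is at the origin; RJ runs at -12.5° with length 14.5, so J = (14.2, -3.14). ∠RJL = 148.6° gives JL at 18.9° from the x-axis; with |JL| = 27.6, L = (40.3, 5.80). JL is perpendicular to LE, so LE runs at 109°; with |LE| = 25.6, E = (32.0, 30.0). ∠LEC = 99.1° gives EC at -170° from the x-axis; with |EC| = 20.6, C = (11.7, 26.5). ∠ECK = 46.7° gives CK at -36.9° from the x-axis; with |CK| = 23.4, K = (30.4, 12.5). ∠CKU = 108.7° gives KU at 34.4° from the x-axis; with |KU| = 26.3, U = (52.1, 27.3). Then |RU| = |U − R| = 58.8.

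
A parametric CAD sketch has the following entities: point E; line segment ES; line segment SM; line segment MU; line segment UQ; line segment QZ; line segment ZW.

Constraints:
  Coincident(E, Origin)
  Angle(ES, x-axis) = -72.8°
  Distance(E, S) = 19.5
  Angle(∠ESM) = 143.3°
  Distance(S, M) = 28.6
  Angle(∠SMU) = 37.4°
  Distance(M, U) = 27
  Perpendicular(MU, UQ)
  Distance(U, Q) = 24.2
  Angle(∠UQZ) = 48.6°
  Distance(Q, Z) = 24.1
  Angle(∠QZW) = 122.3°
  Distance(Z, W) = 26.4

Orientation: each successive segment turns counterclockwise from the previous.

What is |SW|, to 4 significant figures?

36.47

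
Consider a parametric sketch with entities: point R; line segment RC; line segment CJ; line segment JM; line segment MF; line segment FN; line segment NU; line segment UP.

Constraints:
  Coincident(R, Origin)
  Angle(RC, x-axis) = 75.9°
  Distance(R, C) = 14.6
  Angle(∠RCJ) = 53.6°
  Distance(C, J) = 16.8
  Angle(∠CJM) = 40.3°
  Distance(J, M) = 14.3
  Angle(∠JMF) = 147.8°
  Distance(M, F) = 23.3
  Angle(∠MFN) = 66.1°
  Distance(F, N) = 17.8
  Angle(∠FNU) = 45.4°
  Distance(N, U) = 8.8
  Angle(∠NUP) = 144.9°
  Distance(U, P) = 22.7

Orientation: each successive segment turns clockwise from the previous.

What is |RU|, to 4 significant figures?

18.78

∠MFN = 66.1° gives FN at 23.70° from the x-axis; with |FN| = 17.8, N = (-0.7383, 26.60). ∠FNU = 45.4° gives NU at -110.9° from the x-axis; with |NU| = 8.8, U = (-3.878, 18.37). Then |RU| = |U − R| = 18.78.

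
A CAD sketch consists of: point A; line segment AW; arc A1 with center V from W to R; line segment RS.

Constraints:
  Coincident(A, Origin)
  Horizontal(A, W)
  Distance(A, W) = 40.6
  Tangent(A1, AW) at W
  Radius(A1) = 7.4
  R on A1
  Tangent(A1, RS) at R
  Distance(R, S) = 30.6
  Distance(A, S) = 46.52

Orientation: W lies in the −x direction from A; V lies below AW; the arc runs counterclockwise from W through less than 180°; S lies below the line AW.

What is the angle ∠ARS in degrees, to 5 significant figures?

68.415°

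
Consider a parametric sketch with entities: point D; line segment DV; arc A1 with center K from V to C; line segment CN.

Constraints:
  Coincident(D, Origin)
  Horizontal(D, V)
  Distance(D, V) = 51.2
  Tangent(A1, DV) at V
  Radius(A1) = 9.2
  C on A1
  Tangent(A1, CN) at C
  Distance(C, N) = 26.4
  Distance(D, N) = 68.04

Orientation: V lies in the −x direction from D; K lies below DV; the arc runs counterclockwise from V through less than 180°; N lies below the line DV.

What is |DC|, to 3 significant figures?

61.2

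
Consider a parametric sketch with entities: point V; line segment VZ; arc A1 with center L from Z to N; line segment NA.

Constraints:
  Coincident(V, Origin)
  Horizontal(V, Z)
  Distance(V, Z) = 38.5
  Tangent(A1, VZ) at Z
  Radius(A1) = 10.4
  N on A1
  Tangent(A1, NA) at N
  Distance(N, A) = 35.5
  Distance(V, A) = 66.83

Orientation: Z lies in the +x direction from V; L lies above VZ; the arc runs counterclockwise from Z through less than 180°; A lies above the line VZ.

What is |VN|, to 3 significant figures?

50.0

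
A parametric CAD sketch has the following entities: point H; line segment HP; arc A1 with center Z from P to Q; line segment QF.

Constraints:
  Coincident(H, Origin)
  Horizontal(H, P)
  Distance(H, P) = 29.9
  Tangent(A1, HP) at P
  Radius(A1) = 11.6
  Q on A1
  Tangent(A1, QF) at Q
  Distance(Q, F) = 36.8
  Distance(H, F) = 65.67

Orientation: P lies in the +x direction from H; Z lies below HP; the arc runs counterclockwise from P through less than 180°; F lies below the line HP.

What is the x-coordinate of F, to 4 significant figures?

46.39

Checks: |ZQ| = 11.60 ✓; ∠(ZQ, QF) = 90.00° ✓; |QF| = 36.80 ✓; |HF| = 65.67 ✓.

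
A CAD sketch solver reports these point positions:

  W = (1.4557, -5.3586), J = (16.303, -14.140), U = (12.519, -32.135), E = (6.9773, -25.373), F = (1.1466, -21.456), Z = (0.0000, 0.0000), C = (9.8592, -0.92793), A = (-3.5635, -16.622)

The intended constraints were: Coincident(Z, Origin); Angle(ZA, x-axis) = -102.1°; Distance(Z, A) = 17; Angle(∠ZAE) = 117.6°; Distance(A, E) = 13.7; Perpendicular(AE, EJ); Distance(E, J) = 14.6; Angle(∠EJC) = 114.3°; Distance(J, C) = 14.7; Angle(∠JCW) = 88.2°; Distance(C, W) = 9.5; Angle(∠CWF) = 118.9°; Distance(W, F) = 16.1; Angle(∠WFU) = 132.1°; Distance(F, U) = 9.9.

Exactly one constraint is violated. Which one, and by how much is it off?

Distance(F, U) = 9.9 — off by 5.70.

Z = (0.00, 0.00) ✓; ZA at -102.1° ✓; |ZA| = 17.00 ✓; ∠ZAE = 117.6° ✓; |AE| = 13.70 ✓; ∠(AE, EJ) = 90.00° ✓; |EJ| = 14.60 ✓; ∠EJC = 114.3° ✓; |JC| = 14.70 ✓; ∠JCW = 88.20° ✓; |CW| = 9.500 ✓; ∠CWF = 118.9° ✓; |WF| = 16.10 ✓; ∠WFU = 132.1° ✓; |FU| = 15.60 ✗.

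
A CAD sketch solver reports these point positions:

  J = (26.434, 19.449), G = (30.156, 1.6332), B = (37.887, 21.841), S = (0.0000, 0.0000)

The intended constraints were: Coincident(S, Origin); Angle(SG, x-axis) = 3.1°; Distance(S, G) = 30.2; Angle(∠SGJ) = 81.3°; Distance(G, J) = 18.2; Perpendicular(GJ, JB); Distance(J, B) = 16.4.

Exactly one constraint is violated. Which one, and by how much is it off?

Distance(J, B) = 16.4 — off by 4.70.

S = (0.00, 0.00) ✓; SG at 3.100° ✓; |SG| = 30.20 ✓; ∠SGJ = 81.30° ✓; |GJ| = 18.20 ✓; ∠(GJ, JB) = 90.00° ✓; |JB| = 11.70 ✗.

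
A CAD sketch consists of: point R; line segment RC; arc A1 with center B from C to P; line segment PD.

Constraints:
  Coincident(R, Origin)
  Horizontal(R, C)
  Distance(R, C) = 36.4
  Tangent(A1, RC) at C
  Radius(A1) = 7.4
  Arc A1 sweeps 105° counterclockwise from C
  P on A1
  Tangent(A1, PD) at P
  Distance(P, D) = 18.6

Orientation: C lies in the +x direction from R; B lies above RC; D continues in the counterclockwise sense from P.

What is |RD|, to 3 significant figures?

47.4

On A1, C sits at bearing -90° from B; a 105° counterclockwise sweep puts P at bearing 15°, so P = B + 7.4·(cos 15°, sin 15°) = (43.5, 9.32). A1 meets PD tangentially, so BP is at right angles to PD, so PD runs along (−sin 15°, cos 15°); with |PD| = 18.6, D = (38.7, 27.3). Then |RD| = |D − R| = 47.4.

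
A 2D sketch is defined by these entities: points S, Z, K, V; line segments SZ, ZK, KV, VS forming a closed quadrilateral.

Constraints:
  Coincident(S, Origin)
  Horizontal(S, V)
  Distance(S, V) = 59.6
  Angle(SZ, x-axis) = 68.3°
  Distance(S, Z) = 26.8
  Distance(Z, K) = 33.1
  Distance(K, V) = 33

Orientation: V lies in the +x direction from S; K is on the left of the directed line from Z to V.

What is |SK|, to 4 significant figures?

51.39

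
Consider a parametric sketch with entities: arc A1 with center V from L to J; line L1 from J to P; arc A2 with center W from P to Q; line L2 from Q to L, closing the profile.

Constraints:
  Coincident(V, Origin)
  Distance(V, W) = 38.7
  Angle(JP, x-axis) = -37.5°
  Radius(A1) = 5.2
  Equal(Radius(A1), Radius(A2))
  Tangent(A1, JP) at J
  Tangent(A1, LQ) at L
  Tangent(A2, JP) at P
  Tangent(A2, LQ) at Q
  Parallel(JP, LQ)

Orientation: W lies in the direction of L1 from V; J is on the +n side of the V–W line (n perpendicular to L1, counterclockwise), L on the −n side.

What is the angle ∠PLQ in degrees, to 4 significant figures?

15.04°

The slot axis is L1's direction at -37.5°, so u = (cos -37.5°, sin -37.5°) = (0.7934, -0.6088) and n = (−sin -37.5°, cos -37.5°) = (0.6088, 0.7934). V is at the origin and W lies 38.7 along u from V, so W = 38.7·u = (30.70, -23.56). Tangency of A1 to both parallel lines with radius 5.2 puts J and L at V ± 5.2·n: J = (3.166, 4.125), L = (-3.166, -4.125). Equal radii place P and Q the same way about W: P = W + 5.2·n = (33.87, -19.43), Q = W − 5.2·n = (27.54, -27.68). Then cos ∠PLQ = LP·LQ / (|LP||LQ|), giving 15.04°.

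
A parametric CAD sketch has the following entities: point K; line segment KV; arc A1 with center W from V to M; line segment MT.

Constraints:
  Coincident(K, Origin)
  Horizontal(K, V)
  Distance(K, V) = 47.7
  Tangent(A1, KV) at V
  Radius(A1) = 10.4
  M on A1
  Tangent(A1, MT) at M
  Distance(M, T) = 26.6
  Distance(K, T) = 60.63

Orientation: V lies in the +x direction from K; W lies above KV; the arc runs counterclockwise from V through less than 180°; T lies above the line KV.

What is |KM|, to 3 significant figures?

59.0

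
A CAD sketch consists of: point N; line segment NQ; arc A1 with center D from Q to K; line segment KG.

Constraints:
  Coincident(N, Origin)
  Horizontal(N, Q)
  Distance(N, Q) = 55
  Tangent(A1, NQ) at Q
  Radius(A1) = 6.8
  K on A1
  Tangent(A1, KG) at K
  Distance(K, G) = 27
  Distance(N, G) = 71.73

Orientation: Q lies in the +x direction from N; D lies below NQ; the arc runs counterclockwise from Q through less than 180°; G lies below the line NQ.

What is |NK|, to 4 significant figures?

50.32

N is at the origin; NQ is horizontal with |NQ| = 55.0 and Q on the +x side, so Q = (55.00, 0.000). Tangency of A1 to NQ means the radius DQ is perpendicular to NQ, so D = Q + (0, -6.8) = (55.00, -6.800). Since DK ⟂ KG (tangency), |DG| = √(6.8² + 27.0²) = 27.84 regardless of where K sits on A1. So G lies on both circle(N, 71.73) and circle(D, 27.84); the below-NQ intersection is G = (63.53, -33.30). K is the foot of the tangent from G: K = (49.23, -10.40).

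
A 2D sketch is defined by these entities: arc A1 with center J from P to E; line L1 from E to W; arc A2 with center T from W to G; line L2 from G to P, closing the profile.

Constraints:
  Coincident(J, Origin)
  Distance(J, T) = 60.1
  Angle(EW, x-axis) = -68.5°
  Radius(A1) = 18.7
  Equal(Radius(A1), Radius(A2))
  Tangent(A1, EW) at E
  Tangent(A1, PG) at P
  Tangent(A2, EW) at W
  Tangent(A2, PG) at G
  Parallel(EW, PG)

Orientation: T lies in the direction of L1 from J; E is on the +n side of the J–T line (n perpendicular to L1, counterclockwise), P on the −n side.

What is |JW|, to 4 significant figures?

62.94

The slot axis is L1's direction at -68.5°, so u = (cos -68.5°, sin -68.5°) = (0.3665, -0.9304) and n = (−sin -68.5°, cos -68.5°) = (0.9304, 0.3665). J is at the origin and T lies 60.1 along u from J, so T = 60.1·u = (22.03, -55.92). Tangency of A1 to both parallel lines with radius 18.7 puts E and P at J ± 18.7·n: E = (17.40, 6.854), P = (-17.40, -6.854). Equal radii place W and G the same way about T: W = T + 18.7·n = (39.43, -49.06), G = T − 18.7·n = (4.628, -62.77). Then |JW| = |W − J| = 62.94.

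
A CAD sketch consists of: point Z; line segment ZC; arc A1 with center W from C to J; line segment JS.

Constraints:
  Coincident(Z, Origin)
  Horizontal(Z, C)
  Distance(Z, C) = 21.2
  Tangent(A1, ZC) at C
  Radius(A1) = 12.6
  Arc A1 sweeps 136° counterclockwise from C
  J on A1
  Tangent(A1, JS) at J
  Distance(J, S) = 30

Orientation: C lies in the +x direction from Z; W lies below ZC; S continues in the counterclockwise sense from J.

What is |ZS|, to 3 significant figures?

54.4

On A1, C sits at bearing 90° from W; a 136° counterclockwise sweep puts J at bearing 226°, so J = W + 12.6·(cos 226°, sin 226°) = (12.4, -21.7). The tangent condition forces WJ to be normal to JS, so JS runs along (−sin 226°, cos 226°); with |JS| = 30.0, S = (34.0, -42.5). Then |ZS| = |S − Z| = 54.4.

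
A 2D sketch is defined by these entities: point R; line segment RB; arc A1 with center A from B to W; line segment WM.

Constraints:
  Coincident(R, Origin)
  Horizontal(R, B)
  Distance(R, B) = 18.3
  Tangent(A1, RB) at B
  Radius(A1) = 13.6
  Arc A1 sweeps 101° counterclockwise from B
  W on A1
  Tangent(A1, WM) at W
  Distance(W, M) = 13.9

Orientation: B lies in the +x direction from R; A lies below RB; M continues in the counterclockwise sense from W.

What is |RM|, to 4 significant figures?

30.79

On A1, B sits at bearing 90° from A; a 101° counterclockwise sweep puts W at bearing 191°, so W = A + 13.6·(cos 191°, sin 191°) = (4.950, -16.20). Tangency of A1 to WM means the radius AW is perpendicular to WM, so WM runs along (−sin 191°, cos 191°); with |WM| = 13.9, M = (7.602, -29.84). Then |RM| = |M − R| = 30.79.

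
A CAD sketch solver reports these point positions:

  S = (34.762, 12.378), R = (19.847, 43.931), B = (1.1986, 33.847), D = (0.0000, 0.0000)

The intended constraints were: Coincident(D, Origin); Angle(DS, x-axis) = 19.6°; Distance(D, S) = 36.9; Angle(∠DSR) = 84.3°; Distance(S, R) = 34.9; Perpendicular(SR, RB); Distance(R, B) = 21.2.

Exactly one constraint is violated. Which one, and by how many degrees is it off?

Perpendicular(SR, RB) — off by 3.10°.

D = (0.00, 0.00) ✓; DS at 19.60° ✓; |DS| = 36.90 ✓; ∠DSR = 84.30° ✓; |SR| = 34.90 ✓; ∠(SR, RB) = 93.10° ✗; |RB| = 21.20 ✓.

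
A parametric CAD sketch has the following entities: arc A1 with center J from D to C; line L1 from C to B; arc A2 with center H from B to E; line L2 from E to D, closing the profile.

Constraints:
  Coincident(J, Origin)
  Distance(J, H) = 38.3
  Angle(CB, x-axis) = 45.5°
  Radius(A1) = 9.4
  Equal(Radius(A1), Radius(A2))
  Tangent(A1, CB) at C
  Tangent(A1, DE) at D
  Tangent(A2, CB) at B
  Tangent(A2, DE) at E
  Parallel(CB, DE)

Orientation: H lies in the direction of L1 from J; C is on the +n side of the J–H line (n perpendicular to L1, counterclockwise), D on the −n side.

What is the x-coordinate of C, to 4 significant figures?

-6.705

J is at the origin and H lies 38.3 along u from J, so H = 38.3·u = (26.84, 27.32). Tangency of A1 to both parallel lines with radius 9.4 puts C and D at J ± 9.4·n: C = (-6.705, 6.589), D = (6.705, -6.589). So C.x = -6.705.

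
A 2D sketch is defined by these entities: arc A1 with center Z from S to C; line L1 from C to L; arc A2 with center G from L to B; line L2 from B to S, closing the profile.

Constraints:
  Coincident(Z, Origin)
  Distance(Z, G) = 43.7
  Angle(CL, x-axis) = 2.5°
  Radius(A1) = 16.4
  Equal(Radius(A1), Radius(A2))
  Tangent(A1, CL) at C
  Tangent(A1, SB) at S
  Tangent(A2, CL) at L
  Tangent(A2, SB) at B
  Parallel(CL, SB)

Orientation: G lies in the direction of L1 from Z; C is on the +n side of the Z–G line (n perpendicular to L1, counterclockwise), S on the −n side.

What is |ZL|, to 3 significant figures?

46.7

The slot axis is L1's direction at 2.5°, so u = (cos 2.5°, sin 2.5°) = (0.999, 0.0436) and n = (−sin 2.5°, cos 2.5°) = (-0.0436, 0.999). Z is at the origin and G lies 43.7 along u from Z, so G = 43.7·u = (43.7, 1.91). Tangency of A1 to both parallel lines with radius 16.4 puts C and S at Z ± 16.4·n: C = (-0.715, 16.4), S = (0.715, -16.4). Equal radii place L and B the same way about G: L = G + 16.4·n = (42.9, 18.3), B = G − 16.4·n = (44.4, -14.5). Then |ZL| = |L − Z| = 46.7.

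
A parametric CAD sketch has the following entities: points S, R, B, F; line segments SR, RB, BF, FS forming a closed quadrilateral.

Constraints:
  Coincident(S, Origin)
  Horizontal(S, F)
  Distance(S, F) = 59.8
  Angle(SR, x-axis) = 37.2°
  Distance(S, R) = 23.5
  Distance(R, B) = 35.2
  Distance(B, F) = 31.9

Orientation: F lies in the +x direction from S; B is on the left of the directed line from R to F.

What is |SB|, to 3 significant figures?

58.5

Checks: |RB| = 35.20 ✓; |BF| = 31.90 ✓.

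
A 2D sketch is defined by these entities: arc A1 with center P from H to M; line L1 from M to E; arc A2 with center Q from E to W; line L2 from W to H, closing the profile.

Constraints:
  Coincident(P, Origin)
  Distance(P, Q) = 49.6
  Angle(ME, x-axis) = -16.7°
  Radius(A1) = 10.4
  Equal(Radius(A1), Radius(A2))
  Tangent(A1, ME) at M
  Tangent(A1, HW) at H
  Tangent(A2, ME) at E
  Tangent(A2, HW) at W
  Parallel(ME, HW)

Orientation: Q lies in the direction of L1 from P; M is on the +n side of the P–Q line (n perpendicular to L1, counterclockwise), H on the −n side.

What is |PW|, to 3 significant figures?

50.7

The slot axis is L1's direction at -16.7°, so u = (cos -16.7°, sin -16.7°) = (0.958, -0.287) and n = (−sin -16.7°, cos -16.7°) = (0.287, 0.958). P is at the origin and Q lies 49.6 along u from P, so Q = 49.6·u = (47.5, -14.3). Tangency of A1 to both parallel lines with radius 10.4 puts M and H at P ± 10.4·n: M = (2.99, 9.96), H = (-2.99, -9.96). Equal radii place E and W the same way about Q: E = Q + 10.4·n = (50.5, -4.29), W = Q − 10.4·n = (44.5, -24.2). Then |PW| = |W − P| = 50.7.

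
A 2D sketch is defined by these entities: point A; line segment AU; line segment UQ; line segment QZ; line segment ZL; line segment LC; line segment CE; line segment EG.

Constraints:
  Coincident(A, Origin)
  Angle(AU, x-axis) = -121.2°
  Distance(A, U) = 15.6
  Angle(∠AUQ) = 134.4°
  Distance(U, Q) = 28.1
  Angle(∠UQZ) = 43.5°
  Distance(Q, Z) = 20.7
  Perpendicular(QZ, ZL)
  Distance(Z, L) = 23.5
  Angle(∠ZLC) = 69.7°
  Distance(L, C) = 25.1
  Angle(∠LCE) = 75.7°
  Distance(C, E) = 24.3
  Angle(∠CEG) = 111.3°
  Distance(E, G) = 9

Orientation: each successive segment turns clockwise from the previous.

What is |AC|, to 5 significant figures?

39.017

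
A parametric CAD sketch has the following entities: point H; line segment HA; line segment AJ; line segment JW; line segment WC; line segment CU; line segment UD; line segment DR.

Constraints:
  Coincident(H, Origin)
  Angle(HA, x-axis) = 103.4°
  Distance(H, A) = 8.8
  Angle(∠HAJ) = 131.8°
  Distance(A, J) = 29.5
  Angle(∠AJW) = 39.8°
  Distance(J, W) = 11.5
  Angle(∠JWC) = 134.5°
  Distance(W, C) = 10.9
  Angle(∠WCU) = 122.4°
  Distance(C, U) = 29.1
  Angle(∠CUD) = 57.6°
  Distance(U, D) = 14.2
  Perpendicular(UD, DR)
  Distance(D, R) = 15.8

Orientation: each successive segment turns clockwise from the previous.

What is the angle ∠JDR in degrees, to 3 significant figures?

51.2°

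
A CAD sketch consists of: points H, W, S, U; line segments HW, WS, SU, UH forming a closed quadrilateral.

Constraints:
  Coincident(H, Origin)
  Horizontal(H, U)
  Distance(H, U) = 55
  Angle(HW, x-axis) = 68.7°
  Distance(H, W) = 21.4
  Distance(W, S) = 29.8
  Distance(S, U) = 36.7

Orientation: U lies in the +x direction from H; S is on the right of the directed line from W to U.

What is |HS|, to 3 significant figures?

20.6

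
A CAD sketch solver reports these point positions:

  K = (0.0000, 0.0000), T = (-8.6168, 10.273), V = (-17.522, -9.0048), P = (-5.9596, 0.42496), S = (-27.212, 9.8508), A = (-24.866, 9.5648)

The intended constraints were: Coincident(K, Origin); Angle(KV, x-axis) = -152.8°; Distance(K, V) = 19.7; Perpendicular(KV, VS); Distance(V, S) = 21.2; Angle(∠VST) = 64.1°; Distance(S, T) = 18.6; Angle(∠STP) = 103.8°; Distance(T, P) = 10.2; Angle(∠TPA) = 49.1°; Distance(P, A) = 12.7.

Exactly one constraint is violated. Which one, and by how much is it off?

Distance(P, A) = 12.7 — off by 8.30.

K = (0.00, 0.00) ✓; KV at -152.8° ✓; |KV| = 19.70 ✓; ∠(KV, VS) = 90.00° ✓; |VS| = 21.20 ✓; ∠VST = 64.10° ✓; |ST| = 18.60 ✓; ∠STP = 103.8° ✓; |TP| = 10.20 ✓; ∠TPA = 49.10° ✓; |PA| = 21.00 ✗.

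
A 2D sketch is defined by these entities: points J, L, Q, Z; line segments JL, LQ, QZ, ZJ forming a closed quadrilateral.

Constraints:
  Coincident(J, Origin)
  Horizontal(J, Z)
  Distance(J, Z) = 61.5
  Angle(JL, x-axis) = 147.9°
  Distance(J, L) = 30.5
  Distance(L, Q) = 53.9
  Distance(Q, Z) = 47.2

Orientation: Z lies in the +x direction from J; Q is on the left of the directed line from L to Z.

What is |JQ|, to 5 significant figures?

40.499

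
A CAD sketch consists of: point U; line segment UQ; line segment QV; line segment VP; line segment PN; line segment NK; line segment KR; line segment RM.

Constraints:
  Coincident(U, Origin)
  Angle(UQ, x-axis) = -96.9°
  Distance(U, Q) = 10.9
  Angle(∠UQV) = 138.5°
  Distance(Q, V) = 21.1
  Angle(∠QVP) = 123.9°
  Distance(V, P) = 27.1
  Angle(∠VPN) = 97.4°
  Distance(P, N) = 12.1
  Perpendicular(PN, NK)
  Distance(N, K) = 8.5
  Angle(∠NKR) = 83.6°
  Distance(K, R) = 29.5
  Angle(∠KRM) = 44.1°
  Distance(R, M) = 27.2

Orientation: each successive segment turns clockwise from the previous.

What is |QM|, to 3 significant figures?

52.8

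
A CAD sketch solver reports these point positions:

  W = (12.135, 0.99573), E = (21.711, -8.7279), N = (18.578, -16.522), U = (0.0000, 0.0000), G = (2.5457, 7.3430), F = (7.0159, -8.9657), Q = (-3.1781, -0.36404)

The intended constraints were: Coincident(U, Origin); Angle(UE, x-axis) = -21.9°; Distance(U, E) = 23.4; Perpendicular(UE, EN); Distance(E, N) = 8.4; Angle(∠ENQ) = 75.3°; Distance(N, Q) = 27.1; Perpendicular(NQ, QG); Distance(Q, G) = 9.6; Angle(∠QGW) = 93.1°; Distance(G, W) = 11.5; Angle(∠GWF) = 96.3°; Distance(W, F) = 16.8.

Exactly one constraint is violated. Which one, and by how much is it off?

Distance(W, F) = 16.8 — off by 5.60.

U = (0.00, 0.00) ✓; UE at -21.90° ✓; |UE| = 23.40 ✓; ∠(UE, EN) = 90.00° ✓; |EN| = 8.400 ✓; ∠ENQ = 75.30° ✓; |NQ| = 27.10 ✓; ∠(NQ, QG) = 90.00° ✓; |QG| = 9.600 ✓; ∠QGW = 93.10° ✓; |GW| = 11.50 ✓; ∠GWF = 96.30° ✓; |WF| = 11.20 ✗.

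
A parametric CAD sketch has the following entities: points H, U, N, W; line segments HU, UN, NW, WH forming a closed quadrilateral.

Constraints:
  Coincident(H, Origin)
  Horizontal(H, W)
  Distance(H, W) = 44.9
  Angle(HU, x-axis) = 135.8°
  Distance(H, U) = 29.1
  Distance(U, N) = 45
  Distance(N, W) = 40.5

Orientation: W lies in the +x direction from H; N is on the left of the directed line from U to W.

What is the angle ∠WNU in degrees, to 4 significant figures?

107.1°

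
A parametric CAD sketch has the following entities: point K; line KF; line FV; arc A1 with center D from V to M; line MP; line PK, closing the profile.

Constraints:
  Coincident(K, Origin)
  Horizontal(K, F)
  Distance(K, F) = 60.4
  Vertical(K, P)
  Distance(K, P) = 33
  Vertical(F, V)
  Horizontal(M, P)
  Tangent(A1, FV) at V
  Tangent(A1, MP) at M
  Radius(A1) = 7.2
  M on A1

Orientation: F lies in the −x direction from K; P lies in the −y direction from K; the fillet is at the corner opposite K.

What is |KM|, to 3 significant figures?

62.6

The virtual corner opposite K is at (-60.4, -33.0). Tangency of A1 to FV means the radius DV is perpendicular to FV and A1 meets MP tangentially, so DM is at right angles to MP, with radius 7.2, so the center D sits 7.2 in from both sides at D = (-53.2, -25.8). That places the tangent points at V = (-60.4, -25.8) on FV and M = (-53.2, -33.0) on MP. Then |KM| = |M − K| = 62.6.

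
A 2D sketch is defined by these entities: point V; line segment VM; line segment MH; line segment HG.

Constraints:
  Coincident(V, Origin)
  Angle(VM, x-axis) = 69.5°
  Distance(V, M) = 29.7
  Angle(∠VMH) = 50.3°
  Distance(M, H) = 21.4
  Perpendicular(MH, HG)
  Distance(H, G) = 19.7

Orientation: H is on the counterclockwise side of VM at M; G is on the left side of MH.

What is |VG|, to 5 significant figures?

3.9784

V is at the origin; VM runs at 69.5° with length 29.7, so M = 29.7·(cos 69.5°, sin 69.5°) = (10.401, 27.819). ∠VMH = 50.3°, so MH runs at 69.5° + (180° − 50.3°) = 199.20° from the x-axis; with |MH| = 21.4, H = M + 21.4·(cos 199.20°, sin 199.20°) = (-9.8085, 20.781). MH ⟂ HG; with |HG| = 19.7 on the left of MH, G = H + 19.7·(0.32887, -0.94438) = (-3.3298, 2.1772). Then |VG| = |G − V| = 3.9784.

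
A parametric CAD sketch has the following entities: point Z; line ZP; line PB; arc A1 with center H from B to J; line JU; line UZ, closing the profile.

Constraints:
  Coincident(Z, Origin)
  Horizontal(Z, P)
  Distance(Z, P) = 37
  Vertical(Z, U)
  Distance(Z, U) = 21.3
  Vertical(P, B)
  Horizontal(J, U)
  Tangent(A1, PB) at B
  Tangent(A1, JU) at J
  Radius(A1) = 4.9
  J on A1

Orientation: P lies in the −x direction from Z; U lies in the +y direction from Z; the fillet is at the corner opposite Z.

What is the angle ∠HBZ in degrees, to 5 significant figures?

23.905°

Z is at the origin; Z and P share the same y with |ZP| = 37.0 and P on the −x side, so P = (-37.000, 0.0000). Z and U share the same x with |ZU| = 21.3 and U on the +y side, so U = (0.0000, 21.300). The virtual corner opposite Z is at (-37.000, 21.300). Since A1 is tangent to PB there, HB ⟂ PB and tangency of A1 to JU means the radius HJ is perpendicular to JU, with radius 4.9, so the center H sits 4.9 in from both sides at H = (-32.100, 16.400). That places the tangent points at B = (-37.000, 16.400) on PB and J = (-32.100, 21.300) on JU. Then cos ∠HBZ = BH·BZ / (|BH||BZ|), giving 23.905°.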